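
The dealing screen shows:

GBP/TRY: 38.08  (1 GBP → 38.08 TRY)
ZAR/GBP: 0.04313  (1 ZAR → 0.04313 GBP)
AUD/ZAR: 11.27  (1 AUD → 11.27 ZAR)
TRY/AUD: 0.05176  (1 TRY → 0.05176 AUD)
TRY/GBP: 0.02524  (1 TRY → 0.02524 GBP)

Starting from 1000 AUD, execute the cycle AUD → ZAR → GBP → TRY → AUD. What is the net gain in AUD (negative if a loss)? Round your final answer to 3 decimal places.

-41.936

1000 AUD × 11.27 = 11270 ZAR
11270 ZAR × 0.04313 = 486.0751 GBP
486.0751 GBP × 38.08 = 18509.739808 TRY
18509.739808 TRY × 0.05176 = 958.06413246208 AUD
Net change: 958.06413246208 − 1000 = -41.93586753792 AUD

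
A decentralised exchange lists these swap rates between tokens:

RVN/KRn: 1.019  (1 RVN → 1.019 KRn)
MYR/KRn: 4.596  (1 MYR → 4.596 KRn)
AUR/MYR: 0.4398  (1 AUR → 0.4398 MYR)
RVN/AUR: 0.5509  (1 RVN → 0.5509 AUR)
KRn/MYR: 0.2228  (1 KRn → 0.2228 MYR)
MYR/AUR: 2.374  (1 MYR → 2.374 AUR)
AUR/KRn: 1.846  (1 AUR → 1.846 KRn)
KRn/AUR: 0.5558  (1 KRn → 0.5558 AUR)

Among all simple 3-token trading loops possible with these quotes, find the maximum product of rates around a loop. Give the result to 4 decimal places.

KRn→AUR→MYR→KRn: 0.5558 × 0.4398 × 4.596 = 1.12345
KRn→MYR→AUR→KRn: 0.2228 × 2.374 × 1.846 = 0.97640
Maximum is KRn→AUR→MYR→KRn at 1.1235; arbitrage exists.

1.1235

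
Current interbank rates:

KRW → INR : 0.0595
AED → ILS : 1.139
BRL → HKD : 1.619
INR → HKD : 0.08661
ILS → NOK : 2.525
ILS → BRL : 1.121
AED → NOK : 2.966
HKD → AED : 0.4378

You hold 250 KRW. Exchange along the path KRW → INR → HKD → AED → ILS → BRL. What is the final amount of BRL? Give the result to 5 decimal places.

0.72016

250 KRW × 0.0595 = 14.875 INR
14.875 INR × 0.08661 = 1.28832375 HKD
1.28832375 HKD × 0.4378 = 0.56402813775 AED
0.56402813775 AED × 1.139 = 0.64242804889725 ILS
0.64242804889725 ILS × 1.121 = 0.72016184281381725 BRL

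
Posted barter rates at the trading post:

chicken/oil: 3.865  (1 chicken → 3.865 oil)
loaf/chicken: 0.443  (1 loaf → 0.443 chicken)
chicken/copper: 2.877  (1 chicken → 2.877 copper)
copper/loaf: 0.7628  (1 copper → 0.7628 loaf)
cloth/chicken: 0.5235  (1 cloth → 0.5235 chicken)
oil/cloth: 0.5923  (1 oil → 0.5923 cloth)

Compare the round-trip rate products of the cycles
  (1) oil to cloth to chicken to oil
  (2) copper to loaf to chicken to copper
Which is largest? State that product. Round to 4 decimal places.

(1) 0.5923 × 0.5235 × 3.865 = 1.19842
(2) 0.7628 × 0.443 × 2.877 = 0.97220
Highest is cycle (1) at 1.1984 (>1, arbitrage).

1.1984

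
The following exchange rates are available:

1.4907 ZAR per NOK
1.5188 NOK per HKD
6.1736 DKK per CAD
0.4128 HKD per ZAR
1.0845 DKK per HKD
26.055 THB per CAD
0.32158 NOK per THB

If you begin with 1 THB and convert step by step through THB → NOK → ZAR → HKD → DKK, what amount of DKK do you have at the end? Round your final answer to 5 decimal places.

1 THB × 0.32158 = 0.32158 NOK
0.32158 NOK × 1.4907 = 0.479379306 ZAR
0.479379306 ZAR × 0.4128 = 0.1978877775168 HKD
0.1978877775168 HKD × 1.0845 = 0.2146092947169696 DKK

0.21461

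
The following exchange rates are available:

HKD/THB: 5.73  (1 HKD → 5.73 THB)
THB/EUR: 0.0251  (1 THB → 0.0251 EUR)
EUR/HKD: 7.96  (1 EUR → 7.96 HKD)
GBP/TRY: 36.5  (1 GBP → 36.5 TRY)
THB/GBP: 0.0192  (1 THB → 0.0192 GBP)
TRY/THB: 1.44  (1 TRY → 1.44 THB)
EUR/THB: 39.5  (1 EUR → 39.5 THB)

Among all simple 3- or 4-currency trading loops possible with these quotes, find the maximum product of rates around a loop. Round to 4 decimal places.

1.1448

EUR→HKD→THB→EUR: 7.96 × 5.73 × 0.0251 = 1.14483
GBP→TRY→THB→GBP: 36.5 × 1.44 × 0.0192 = 1.00915
Maximum is EUR→HKD→THB→EUR at 1.1448; arbitrage exists.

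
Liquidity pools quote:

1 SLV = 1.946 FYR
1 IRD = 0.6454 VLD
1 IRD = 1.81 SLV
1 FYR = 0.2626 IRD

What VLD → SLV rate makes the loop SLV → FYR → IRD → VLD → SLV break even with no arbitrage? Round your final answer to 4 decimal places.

Known legs of the cycle: 1.946 × 0.2626 × 0.6454 = 0.32981204984
For no arbitrage the full-cycle product must be 1, so the missing rate is 1 / 0.32981204984 ≈ 3.032030.

3.0320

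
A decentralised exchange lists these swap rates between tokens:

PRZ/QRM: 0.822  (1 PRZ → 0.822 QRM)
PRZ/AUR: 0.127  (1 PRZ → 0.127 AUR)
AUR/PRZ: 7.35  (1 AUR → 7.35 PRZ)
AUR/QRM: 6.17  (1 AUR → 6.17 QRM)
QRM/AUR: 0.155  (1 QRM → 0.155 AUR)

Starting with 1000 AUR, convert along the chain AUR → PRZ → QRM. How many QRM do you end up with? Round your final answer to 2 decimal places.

1000 AUR × 7.35 = 7350 PRZ
7350 PRZ × 0.822 = 6041.7 QRM

6041.70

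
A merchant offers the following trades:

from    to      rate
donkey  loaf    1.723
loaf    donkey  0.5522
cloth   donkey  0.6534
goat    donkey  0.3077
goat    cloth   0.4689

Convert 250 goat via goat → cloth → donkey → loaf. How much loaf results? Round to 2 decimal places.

250 goat × 0.4689 = 117.225 cloth
117.225 cloth × 0.6534 = 76.594815 donkey
76.594815 donkey × 1.723 = 131.972866245 loaf

131.97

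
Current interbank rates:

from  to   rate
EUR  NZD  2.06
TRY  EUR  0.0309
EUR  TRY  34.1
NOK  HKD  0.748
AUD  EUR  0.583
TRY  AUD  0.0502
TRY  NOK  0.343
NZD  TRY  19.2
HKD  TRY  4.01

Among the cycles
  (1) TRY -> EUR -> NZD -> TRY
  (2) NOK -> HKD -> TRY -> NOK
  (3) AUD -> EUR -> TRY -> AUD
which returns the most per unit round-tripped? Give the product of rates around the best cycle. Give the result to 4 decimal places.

1.2222

(1) 0.0309 × 2.06 × 19.2 = 1.22216
(2) 0.748 × 4.01 × 0.343 = 1.02882
(3) 0.583 × 34.1 × 0.0502 = 0.99799
Highest is cycle (1) at 1.2222 (>1, arbitrage).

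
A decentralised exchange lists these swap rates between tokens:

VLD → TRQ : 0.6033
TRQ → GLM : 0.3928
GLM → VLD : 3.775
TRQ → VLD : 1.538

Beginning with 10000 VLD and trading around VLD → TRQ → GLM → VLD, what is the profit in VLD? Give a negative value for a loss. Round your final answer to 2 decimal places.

-1054.15

10000 VLD × 0.6033 = 6033 TRQ
6033 TRQ × 0.3928 = 2369.7624 GLM
2369.7624 GLM × 3.775 = 8945.85306 VLD
Net change: 8945.85306 − 10000 = -1054.14694 VLD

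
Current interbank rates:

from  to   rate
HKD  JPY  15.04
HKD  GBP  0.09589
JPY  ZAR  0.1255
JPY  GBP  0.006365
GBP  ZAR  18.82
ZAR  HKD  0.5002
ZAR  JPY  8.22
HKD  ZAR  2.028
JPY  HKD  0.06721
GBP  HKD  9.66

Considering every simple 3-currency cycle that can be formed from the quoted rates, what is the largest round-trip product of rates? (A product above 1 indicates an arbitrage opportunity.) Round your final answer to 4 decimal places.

1.1204

JPY→HKD→ZAR→JPY: 0.06721 × 2.028 × 8.22 = 1.12040
JPY→GBP→ZAR→JPY: 0.006365 × 18.82 × 8.22 = 0.98467
JPY→ZAR→HKD→JPY: 0.1255 × 0.5002 × 15.04 = 0.94414
JPY→GBP→HKD→JPY: 0.006365 × 9.66 × 15.04 = 0.92475
HKD→GBP→ZAR→HKD: 0.09589 × 18.82 × 0.5002 = 0.90269
Maximum is JPY→HKD→ZAR→JPY at 1.1204; arbitrage exists.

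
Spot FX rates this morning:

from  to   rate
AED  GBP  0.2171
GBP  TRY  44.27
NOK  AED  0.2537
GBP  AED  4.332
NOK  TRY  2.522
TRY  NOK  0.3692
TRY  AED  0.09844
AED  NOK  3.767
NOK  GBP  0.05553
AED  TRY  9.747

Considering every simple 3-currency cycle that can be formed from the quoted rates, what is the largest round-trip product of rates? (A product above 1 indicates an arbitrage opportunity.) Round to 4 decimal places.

GBP→TRY→AED→GBP: 44.27 × 0.09844 × 0.2171 = 0.94611
TRY→AED→NOK→TRY: 0.09844 × 3.767 × 2.522 = 0.93522
TRY→NOK→AED→TRY: 0.3692 × 0.2537 × 9.747 = 0.91296
GBP→TRY→NOK→GBP: 44.27 × 0.3692 × 0.05553 = 0.90761
GBP→AED→NOK→GBP: 4.332 × 3.767 × 0.05553 = 0.90617
Maximum is GBP→TRY→AED→GBP at 0.9461; no arbitrage — every cycle loses value.

0.9461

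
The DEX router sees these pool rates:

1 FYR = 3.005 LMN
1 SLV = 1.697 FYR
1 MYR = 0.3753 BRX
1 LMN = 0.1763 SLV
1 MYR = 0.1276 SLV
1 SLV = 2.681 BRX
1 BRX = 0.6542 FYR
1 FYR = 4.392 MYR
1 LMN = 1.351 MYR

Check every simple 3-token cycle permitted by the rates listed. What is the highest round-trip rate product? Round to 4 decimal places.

1.0783

BRX→FYR→MYR→BRX: 0.6542 × 4.392 × 0.3753 = 1.07833
SLV→FYR→MYR→SLV: 1.697 × 4.392 × 0.1276 = 0.95103
SLV→FYR→LMN→SLV: 1.697 × 3.005 × 0.1763 = 0.89904
Maximum is BRX→FYR→MYR→BRX at 1.0783; arbitrage exists.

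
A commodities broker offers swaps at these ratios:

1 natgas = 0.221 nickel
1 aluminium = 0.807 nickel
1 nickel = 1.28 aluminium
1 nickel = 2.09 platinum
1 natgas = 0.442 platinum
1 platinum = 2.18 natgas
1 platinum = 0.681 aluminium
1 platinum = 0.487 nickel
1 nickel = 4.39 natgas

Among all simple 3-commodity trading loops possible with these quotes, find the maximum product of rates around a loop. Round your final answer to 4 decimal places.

1.1486

nickel→platinum→aluminium→nickel: 2.09 × 0.681 × 0.807 = 1.14860
nickel→platinum→natgas→nickel: 2.09 × 2.18 × 0.221 = 1.00692
nickel→natgas→platinum→nickel: 4.39 × 0.442 × 0.487 = 0.94497
Maximum is nickel→platinum→aluminium→nickel at 1.1486; arbitrage exists.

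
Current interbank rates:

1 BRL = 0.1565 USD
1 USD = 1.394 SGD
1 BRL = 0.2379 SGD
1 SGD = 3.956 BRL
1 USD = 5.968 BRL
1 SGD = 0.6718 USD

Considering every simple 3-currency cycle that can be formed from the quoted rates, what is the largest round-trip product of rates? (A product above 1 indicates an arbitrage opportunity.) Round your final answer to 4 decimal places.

0.9538

SGD→USD→BRL→SGD: 0.6718 × 5.968 × 0.2379 = 0.95381
SGD→BRL→USD→SGD: 3.956 × 0.1565 × 1.394 = 0.86304
Maximum is SGD→USD→BRL→SGD at 0.9538; no arbitrage — every cycle loses value.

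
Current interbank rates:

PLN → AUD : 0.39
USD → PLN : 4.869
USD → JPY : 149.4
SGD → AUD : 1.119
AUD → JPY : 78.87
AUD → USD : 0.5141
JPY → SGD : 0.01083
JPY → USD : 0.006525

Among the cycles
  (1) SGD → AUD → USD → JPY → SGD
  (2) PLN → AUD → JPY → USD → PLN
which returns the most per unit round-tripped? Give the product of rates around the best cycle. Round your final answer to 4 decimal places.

0.9772

(1) 1.119 × 0.5141 × 149.4 × 0.01083 = 0.93080
(2) 0.39 × 78.87 × 0.006525 × 4.869 = 0.97723
Highest is cycle (2) at 0.9772 (≤1, no arbitrage).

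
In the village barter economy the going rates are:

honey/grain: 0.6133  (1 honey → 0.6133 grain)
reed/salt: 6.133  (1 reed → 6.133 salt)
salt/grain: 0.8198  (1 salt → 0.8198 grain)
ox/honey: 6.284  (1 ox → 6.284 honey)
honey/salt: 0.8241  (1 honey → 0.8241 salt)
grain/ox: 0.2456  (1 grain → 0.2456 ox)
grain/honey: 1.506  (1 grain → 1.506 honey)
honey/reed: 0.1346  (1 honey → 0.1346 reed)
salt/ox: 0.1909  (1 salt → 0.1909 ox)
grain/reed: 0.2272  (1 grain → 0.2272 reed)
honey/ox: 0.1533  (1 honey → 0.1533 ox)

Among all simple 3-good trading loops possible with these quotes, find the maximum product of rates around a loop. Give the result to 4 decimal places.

grain→reed→salt→grain: 0.2272 × 6.133 × 0.8198 = 1.14232
honey→salt→grain→honey: 0.8241 × 0.8198 × 1.506 = 1.01745
honey→salt→ox→honey: 0.8241 × 0.1909 × 6.284 = 0.98860
honey→grain→ox→honey: 0.6133 × 0.2456 × 6.284 = 0.94654
Maximum is grain→reed→salt→grain at 1.1423; arbitrage exists.

1.1423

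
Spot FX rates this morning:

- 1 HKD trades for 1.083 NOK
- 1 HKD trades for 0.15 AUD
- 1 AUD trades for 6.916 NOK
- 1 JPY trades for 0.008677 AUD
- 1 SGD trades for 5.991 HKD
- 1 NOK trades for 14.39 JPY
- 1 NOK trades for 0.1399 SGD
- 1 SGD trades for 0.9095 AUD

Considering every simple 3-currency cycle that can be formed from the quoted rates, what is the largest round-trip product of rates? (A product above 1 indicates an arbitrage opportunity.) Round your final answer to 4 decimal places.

HKD→NOK→SGD→HKD: 1.083 × 0.1399 × 5.991 = 0.90771
AUD→NOK→SGD→AUD: 6.916 × 0.1399 × 0.9095 = 0.87999
AUD→NOK→JPY→AUD: 6.916 × 14.39 × 0.008677 = 0.86355
Maximum is HKD→NOK→SGD→HKD at 0.9077; no arbitrage — every cycle loses value.

0.9077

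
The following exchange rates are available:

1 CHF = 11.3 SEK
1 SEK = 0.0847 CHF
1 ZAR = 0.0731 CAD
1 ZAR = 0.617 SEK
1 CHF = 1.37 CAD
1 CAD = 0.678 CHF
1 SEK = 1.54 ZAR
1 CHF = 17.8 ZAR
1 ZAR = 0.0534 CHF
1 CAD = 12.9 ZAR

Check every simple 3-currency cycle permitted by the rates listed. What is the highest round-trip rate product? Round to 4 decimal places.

CHF→CAD→ZAR→CHF: 1.37 × 12.9 × 0.0534 = 0.94374
CHF→ZAR→SEK→CHF: 17.8 × 0.617 × 0.0847 = 0.93023
CHF→SEK→ZAR→CHF: 11.3 × 1.54 × 0.0534 = 0.92927
CHF→ZAR→CAD→CHF: 17.8 × 0.0731 × 0.678 = 0.88220
Maximum is CHF→CAD→ZAR→CHF at 0.9437; no arbitrage — every cycle loses value.

0.9437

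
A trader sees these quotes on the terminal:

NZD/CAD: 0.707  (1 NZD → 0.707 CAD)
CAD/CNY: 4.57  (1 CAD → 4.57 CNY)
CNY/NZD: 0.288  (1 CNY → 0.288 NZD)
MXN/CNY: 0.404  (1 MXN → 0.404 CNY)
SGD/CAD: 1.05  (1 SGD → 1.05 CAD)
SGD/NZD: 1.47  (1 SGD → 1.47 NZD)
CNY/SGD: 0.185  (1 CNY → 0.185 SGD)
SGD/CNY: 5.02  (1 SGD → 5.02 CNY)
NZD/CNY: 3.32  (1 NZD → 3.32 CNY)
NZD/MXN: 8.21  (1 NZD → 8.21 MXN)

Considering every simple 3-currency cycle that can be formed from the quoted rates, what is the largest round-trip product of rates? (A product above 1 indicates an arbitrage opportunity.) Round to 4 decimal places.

0.9552

NZD→MXN→CNY→NZD: 8.21 × 0.404 × 0.288 = 0.95525
CAD→CNY→NZD→CAD: 4.57 × 0.288 × 0.707 = 0.93053
NZD→CNY→SGD→NZD: 3.32 × 0.185 × 1.47 = 0.90287
CAD→CNY→SGD→CAD: 4.57 × 0.185 × 1.05 = 0.88772
Maximum is NZD→MXN→CNY→NZD at 0.9552; no arbitrage — every cycle loses value.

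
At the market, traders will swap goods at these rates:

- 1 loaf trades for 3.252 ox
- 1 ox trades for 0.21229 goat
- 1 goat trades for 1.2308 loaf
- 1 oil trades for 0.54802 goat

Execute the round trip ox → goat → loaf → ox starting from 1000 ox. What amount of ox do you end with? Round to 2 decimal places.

849.70

1000 ox × 0.21229 = 212.29 goat
212.29 goat × 1.2308 = 261.286532 loaf
261.286532 loaf × 3.252 = 849.703802064 ox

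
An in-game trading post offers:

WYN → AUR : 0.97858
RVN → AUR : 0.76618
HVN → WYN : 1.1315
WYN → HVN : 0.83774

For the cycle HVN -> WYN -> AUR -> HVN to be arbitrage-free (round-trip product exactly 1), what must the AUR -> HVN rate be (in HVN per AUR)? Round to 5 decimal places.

0.90313

Known legs of the cycle: 1.1315 × 0.97858 = 1.10726327
For no arbitrage the full-cycle product must be 1, so the missing rate is 1 / 1.10726327 ≈ 0.9031276.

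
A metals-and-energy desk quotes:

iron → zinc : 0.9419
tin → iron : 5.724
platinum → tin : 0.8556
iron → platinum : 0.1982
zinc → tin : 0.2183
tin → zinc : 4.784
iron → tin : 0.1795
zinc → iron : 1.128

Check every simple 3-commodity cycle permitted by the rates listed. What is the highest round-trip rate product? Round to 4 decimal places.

1.1770

tin→iron→zinc→tin: 5.724 × 0.9419 × 0.2183 = 1.17695
tin→iron→platinum→tin: 5.724 × 0.1982 × 0.8556 = 0.97068
tin→zinc→iron→tin: 4.784 × 1.128 × 0.1795 = 0.96865
Maximum is tin→iron→zinc→tin at 1.1770; arbitrage exists.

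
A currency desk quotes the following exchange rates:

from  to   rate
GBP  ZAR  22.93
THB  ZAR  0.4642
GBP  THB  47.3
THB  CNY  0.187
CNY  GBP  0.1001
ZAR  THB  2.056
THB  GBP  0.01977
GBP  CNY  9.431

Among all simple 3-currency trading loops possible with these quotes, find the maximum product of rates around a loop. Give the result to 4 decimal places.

ZAR→THB→GBP→ZAR: 2.056 × 0.01977 × 22.93 = 0.93204
GBP→THB→CNY→GBP: 47.3 × 0.187 × 0.1001 = 0.88539
Maximum is ZAR→THB→GBP→ZAR at 0.9320; no arbitrage — every cycle loses value.

0.9320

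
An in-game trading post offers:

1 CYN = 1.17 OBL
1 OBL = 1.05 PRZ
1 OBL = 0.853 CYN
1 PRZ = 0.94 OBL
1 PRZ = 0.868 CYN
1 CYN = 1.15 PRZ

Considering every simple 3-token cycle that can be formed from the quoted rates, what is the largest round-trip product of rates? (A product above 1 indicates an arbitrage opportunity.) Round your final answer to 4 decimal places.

OBL→PRZ→CYN→OBL: 1.05 × 0.868 × 1.17 = 1.06634
OBL→CYN→PRZ→OBL: 0.853 × 1.15 × 0.94 = 0.92209
Maximum is OBL→PRZ→CYN→OBL at 1.0663; arbitrage exists.

1.0663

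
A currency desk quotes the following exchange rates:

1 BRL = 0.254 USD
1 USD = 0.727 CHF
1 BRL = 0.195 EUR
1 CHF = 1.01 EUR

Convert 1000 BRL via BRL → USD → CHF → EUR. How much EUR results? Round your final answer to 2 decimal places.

186.50

1000 BRL × 0.254 = 254 USD
254 USD × 0.727 = 184.658 CHF
184.658 CHF × 1.01 = 186.50458 EUR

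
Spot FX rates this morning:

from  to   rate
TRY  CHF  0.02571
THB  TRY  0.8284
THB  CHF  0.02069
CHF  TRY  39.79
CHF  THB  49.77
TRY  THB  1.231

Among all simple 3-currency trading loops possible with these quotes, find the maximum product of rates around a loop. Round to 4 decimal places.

1.0600

TRY→CHF→THB→TRY: 0.02571 × 49.77 × 0.8284 = 1.06001
TRY→THB→CHF→TRY: 1.231 × 0.02069 × 39.79 = 1.01343
Maximum is TRY→CHF→THB→TRY at 1.0600; arbitrage exists.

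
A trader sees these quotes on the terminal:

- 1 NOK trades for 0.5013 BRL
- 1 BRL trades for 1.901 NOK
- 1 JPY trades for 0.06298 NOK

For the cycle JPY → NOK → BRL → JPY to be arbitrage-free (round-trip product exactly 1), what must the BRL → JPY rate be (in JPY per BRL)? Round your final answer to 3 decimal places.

Known legs of the cycle: 0.06298 × 0.5013 = 0.031571874
For no arbitrage the full-cycle product must be 1, so the missing rate is 1 / 0.031571874 ≈ 31.67376.

31.674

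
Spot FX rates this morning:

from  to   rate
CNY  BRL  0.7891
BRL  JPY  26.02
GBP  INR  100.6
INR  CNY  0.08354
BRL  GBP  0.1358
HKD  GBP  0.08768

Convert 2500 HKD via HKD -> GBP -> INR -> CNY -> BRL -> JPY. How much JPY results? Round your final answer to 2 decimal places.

2500 HKD × 0.08768 = 219.2 GBP
219.2 GBP × 100.6 = 22051.52 INR
22051.52 INR × 0.08354 = 1842.1839808 CNY
1842.1839808 CNY × 0.7891 = 1453.66737924928 BRL
1453.66737924928 BRL × 26.02 = 37824.4252080662656 JPY

37824.43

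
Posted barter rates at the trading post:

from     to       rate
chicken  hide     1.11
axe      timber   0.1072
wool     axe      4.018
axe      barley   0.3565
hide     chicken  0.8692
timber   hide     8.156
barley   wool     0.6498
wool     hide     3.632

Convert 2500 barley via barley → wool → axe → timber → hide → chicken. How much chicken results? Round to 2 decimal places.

4960.45

2500 barley × 0.6498 = 1624.5 wool
1624.5 wool × 4.018 = 6527.241 axe
6527.241 axe × 0.1072 = 699.7202352 timber
699.7202352 timber × 8.156 = 5706.9182382912 hide
5706.9182382912 hide × 0.8692 = 4960.45333272271104 chicken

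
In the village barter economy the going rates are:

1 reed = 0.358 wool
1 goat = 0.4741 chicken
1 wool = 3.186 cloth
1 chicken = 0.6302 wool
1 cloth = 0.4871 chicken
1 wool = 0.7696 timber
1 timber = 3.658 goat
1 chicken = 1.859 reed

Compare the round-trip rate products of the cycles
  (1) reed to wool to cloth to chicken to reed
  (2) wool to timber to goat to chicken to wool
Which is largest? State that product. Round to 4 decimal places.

(1) 0.358 × 3.186 × 0.4871 × 1.859 = 1.03282
(2) 0.7696 × 3.658 × 0.4741 × 0.6302 = 0.84112
Highest is cycle (1) at 1.0328 (>1, arbitrage).

1.0328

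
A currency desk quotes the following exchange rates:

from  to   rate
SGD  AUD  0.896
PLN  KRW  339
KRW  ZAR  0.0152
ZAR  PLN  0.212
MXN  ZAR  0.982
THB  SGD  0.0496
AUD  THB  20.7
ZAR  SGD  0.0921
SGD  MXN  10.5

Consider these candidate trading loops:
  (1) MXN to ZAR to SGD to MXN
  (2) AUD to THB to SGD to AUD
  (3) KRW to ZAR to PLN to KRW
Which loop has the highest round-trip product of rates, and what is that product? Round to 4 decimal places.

1.0924

(1) 0.982 × 0.0921 × 10.5 = 0.94964
(2) 20.7 × 0.0496 × 0.896 = 0.91994
(3) 0.0152 × 0.212 × 339 = 1.09239
Highest is cycle (3) at 1.0924 (>1, arbitrage).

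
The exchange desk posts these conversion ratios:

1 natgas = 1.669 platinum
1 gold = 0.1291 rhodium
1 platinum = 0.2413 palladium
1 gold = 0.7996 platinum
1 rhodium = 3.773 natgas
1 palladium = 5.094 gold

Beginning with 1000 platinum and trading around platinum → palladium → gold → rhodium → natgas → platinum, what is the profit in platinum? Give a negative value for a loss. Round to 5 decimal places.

1000 platinum × 0.2413 = 241.3 palladium
241.3 palladium × 5.094 = 1229.1822 gold
1229.1822 gold × 0.1291 = 158.68742202 rhodium
158.68742202 rhodium × 3.773 = 598.72764328146 natgas
598.72764328146 natgas × 1.669 = 999.27643663675674 platinum
Net change: 999.27643663675674 − 1000 = -0.72356336324326 platinum

-0.72356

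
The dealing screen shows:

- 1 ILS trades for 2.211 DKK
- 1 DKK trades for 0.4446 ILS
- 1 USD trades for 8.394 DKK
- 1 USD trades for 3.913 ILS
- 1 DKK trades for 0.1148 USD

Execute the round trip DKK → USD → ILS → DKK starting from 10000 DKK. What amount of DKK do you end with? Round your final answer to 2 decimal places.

10000 DKK × 0.1148 = 1148 USD
1148 USD × 3.913 = 4492.124 ILS
4492.124 ILS × 2.211 = 9932.086164 DKK

9932.09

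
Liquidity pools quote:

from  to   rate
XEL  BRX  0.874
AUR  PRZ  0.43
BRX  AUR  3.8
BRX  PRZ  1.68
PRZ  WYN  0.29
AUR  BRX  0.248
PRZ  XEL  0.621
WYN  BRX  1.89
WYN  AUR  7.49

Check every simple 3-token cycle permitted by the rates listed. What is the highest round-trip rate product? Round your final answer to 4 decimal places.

WYN→AUR→PRZ→WYN: 7.49 × 0.43 × 0.29 = 0.93400
WYN→BRX→PRZ→WYN: 1.89 × 1.68 × 0.29 = 0.92081
XEL→BRX→PRZ→XEL: 0.874 × 1.68 × 0.621 = 0.91183
Maximum is WYN→AUR→PRZ→WYN at 0.9340; no arbitrage — every cycle loses value.

0.9340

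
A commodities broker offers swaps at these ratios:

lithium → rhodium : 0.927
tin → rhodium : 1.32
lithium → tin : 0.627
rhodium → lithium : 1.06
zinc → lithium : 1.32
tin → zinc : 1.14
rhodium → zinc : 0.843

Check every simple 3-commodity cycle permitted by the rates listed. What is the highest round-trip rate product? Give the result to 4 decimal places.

zinc→lithium→rhodium→zinc: 1.32 × 0.927 × 0.843 = 1.03153
tin→zinc→lithium→tin: 1.14 × 1.32 × 0.627 = 0.94351
tin→rhodium→lithium→tin: 1.32 × 1.06 × 0.627 = 0.87730
Maximum is zinc→lithium→rhodium→zinc at 1.0315; arbitrage exists.

1.0315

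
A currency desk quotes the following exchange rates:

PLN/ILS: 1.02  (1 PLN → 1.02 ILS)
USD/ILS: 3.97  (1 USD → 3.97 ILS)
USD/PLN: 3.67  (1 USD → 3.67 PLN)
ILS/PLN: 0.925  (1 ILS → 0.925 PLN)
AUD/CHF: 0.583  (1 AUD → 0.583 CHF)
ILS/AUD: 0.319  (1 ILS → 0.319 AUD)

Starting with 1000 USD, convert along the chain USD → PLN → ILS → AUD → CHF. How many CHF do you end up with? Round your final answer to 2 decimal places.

1000 USD × 3.67 = 3670 PLN
3670 PLN × 1.02 = 3743.4 ILS
3743.4 ILS × 0.319 = 1194.1446 AUD
1194.1446 AUD × 0.583 = 696.1863018 CHF

696.19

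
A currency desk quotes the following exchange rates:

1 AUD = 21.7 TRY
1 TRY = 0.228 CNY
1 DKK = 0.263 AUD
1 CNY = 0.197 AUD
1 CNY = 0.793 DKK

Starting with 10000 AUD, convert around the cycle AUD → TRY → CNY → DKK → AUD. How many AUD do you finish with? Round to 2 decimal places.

10318.67

10000 AUD × 21.7 = 217000 TRY
217000 TRY × 0.228 = 49476 CNY
49476 CNY × 0.793 = 39234.468 DKK
39234.468 DKK × 0.263 = 10318.665084 AUD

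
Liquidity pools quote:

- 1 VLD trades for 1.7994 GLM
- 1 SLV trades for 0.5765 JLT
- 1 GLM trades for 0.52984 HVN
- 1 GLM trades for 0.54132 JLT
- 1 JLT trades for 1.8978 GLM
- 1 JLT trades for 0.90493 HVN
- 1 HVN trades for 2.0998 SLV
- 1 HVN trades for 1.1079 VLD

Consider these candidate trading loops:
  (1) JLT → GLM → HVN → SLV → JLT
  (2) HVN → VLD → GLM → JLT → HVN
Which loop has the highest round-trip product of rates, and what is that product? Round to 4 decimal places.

(1) 1.8978 × 0.52984 × 2.0998 × 0.5765 = 1.21723
(2) 1.1079 × 1.7994 × 0.54132 × 0.90493 = 0.97656
Highest is cycle (1) at 1.2172 (>1, arbitrage).

1.2172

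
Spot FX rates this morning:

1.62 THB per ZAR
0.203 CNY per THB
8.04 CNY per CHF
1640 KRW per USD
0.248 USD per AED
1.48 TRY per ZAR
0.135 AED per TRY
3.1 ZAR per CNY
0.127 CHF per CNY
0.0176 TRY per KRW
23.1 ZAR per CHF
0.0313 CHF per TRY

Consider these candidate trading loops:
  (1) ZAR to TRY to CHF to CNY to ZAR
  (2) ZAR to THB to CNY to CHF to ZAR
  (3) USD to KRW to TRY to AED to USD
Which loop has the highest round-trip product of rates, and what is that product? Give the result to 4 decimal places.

(1) 1.48 × 0.0313 × 8.04 × 3.1 = 1.15458
(2) 1.62 × 0.203 × 0.127 × 23.1 = 0.96478
(3) 1640 × 0.0176 × 0.135 × 0.248 = 0.96637
Highest is cycle (1) at 1.1546 (>1, arbitrage).

1.1546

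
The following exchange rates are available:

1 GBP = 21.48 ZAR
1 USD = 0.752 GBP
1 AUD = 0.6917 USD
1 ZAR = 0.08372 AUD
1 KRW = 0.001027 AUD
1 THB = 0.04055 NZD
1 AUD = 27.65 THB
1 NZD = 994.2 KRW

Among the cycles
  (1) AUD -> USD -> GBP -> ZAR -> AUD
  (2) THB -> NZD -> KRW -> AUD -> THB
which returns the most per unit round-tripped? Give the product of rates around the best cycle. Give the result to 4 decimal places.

(1) 0.6917 × 0.752 × 21.48 × 0.08372 = 0.93540
(2) 0.04055 × 994.2 × 0.001027 × 27.65 = 1.14480
Highest is cycle (2) at 1.1448 (>1, arbitrage).

1.1448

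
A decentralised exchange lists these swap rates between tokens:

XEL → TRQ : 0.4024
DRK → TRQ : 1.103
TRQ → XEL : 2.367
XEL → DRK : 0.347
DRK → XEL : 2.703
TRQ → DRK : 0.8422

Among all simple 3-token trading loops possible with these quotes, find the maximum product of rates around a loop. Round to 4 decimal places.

0.9161

DRK→XEL→TRQ→DRK: 2.703 × 0.4024 × 0.8422 = 0.91605
DRK→TRQ→XEL→DRK: 1.103 × 2.367 × 0.347 = 0.90595
Maximum is DRK→XEL→TRQ→DRK at 0.9161; no arbitrage — every cycle loses value.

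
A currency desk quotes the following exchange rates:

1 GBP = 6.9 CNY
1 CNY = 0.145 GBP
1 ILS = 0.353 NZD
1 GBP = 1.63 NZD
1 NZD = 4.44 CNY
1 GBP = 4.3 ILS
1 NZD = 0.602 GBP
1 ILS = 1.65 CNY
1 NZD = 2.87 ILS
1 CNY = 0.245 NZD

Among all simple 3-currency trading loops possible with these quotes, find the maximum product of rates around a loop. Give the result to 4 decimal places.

1.1602

ILS→CNY→NZD→ILS: 1.65 × 0.245 × 2.87 = 1.16020
NZD→CNY→GBP→NZD: 4.44 × 0.145 × 1.63 = 1.04939
ILS→CNY→GBP→ILS: 1.65 × 0.145 × 4.3 = 1.02878
NZD→GBP→CNY→NZD: 0.602 × 6.9 × 0.245 = 1.01768
ILS→NZD→GBP→ILS: 0.353 × 0.602 × 4.3 = 0.91378
Maximum is ILS→CNY→NZD→ILS at 1.1602; arbitrage exists.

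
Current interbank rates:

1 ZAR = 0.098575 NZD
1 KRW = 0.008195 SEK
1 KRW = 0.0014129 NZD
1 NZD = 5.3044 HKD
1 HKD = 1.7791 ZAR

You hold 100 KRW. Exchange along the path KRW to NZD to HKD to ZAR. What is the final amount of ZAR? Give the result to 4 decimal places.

1.3334

100 KRW × 0.0014129 = 0.14129 NZD
0.14129 NZD × 5.3044 = 0.749458676 HKD
0.749458676 HKD × 1.7791 = 1.3333619304716 ZAR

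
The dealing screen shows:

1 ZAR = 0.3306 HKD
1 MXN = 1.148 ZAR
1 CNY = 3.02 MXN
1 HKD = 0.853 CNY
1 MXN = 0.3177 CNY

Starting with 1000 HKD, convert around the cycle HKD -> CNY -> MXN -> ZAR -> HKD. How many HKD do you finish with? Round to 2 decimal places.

977.69

1000 HKD × 0.853 = 853 CNY
853 CNY × 3.02 = 2576.06 MXN
2576.06 MXN × 1.148 = 2957.31688 ZAR
2957.31688 ZAR × 0.3306 = 977.688960528 HKD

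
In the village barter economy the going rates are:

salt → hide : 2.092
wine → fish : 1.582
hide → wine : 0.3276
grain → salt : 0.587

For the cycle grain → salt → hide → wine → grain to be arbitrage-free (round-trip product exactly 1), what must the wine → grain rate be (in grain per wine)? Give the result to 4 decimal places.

2.4857

Known legs of the cycle: 0.587 × 2.092 × 0.3276 = 0.4022941104
For no arbitrage the full-cycle product must be 1, so the missing rate is 1 / 0.4022941104 ≈ 2.485744.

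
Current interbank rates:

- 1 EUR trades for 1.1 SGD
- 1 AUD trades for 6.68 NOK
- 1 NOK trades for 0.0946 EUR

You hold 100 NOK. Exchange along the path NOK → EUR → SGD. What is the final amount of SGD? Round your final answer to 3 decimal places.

10.406

100 NOK × 0.0946 = 9.46 EUR
9.46 EUR × 1.1 = 10.406 SGD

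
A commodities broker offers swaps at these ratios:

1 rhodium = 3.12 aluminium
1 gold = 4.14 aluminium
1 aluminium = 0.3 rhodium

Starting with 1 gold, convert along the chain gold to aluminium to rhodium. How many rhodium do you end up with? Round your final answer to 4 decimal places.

1 gold × 4.14 = 4.14 aluminium
4.14 aluminium × 0.3 = 1.242 rhodium

1.2420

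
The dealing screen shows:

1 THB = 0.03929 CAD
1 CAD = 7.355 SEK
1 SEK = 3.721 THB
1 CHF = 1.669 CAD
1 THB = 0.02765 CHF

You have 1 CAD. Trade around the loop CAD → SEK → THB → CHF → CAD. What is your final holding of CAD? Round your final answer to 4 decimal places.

1.2630

1 CAD × 7.355 = 7.355 SEK
7.355 SEK × 3.721 = 27.367955 THB
27.367955 THB × 0.02765 = 0.75672395575 CHF
0.75672395575 CHF × 1.669 = 1.26297228214675 CAD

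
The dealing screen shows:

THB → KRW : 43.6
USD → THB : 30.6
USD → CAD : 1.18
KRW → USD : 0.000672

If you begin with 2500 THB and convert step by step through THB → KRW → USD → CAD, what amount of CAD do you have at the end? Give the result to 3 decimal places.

86.433

2500 THB × 43.6 = 109000 KRW
109000 KRW × 0.000672 = 73.248 USD
73.248 USD × 1.18 = 86.43264 CAD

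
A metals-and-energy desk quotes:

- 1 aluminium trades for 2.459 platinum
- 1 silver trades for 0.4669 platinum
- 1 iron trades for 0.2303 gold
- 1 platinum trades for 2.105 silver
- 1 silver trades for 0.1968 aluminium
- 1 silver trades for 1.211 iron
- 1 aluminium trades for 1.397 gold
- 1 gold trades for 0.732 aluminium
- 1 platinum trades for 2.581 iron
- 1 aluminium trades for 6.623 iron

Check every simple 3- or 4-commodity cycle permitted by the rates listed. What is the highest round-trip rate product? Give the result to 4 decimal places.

1.1165

aluminium→iron→gold→aluminium: 6.623 × 0.2303 × 0.732 = 1.11650
aluminium→platinum→iron→gold→aluminium: 2.459 × 2.581 × 0.2303 × 0.732 = 1.06992
aluminium→platinum→silver→aluminium: 2.459 × 2.105 × 0.1968 = 1.01868
Maximum is aluminium→iron→gold→aluminium at 1.1165; arbitrage exists.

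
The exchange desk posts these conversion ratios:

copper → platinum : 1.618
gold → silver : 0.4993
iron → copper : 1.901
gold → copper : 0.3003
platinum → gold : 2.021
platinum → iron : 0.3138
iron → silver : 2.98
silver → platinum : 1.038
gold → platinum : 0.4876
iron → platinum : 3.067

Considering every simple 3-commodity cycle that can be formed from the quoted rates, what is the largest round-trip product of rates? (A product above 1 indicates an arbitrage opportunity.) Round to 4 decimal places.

1.0474

gold→silver→platinum→gold: 0.4993 × 1.038 × 2.021 = 1.04743
gold→copper→platinum→gold: 0.3003 × 1.618 × 2.021 = 0.98197
iron→silver→platinum→iron: 2.98 × 1.038 × 0.3138 = 0.97066
iron→copper→platinum→iron: 1.901 × 1.618 × 0.3138 = 0.96519
Maximum is gold→silver→platinum→gold at 1.0474; arbitrage exists.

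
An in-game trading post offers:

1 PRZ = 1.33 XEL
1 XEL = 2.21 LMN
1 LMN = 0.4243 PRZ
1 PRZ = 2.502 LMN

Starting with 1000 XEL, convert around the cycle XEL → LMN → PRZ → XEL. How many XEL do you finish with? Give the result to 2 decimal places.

1000 XEL × 2.21 = 2210 LMN
2210 LMN × 0.4243 = 937.703 PRZ
937.703 PRZ × 1.33 = 1247.14499 XEL

1247.14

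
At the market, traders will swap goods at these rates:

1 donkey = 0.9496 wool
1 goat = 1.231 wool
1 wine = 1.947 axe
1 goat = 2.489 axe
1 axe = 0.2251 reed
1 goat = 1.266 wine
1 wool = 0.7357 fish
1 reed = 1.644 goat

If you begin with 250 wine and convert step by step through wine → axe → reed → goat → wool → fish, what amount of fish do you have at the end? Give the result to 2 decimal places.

163.13

250 wine × 1.947 = 486.75 axe
486.75 axe × 0.2251 = 109.567425 reed
109.567425 reed × 1.644 = 180.1288467 goat
180.1288467 goat × 1.231 = 221.7386102877 wool
221.7386102877 wool × 0.7357 = 163.13309558866089 fish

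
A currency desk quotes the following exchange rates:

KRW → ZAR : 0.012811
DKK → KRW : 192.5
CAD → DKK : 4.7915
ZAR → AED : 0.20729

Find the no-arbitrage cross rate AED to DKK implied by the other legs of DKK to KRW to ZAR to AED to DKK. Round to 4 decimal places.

Known legs of the cycle: 192.5 × 0.012811 × 0.20729 = 0.511201496575
For no arbitrage the full-cycle product must be 1, so the missing rate is 1 / 0.511201496575 ≈ 1.956176.

1.9562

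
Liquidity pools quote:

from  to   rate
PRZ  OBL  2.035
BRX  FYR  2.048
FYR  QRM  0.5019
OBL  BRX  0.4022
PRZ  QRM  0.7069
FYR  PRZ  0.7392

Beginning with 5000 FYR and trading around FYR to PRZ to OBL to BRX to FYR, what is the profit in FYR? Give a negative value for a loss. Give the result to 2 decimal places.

1195.39

5000 FYR × 0.7392 = 3696 PRZ
3696 PRZ × 2.035 = 7521.36 OBL
7521.36 OBL × 0.4022 = 3025.090992 BRX
3025.090992 BRX × 2.048 = 6195.386351616 FYR
Net change: 6195.386351616 − 5000 = 1195.386351616 FYR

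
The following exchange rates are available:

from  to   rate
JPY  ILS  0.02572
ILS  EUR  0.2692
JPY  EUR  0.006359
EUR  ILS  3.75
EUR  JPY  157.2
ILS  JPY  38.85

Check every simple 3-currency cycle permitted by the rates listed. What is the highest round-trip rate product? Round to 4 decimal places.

1.0884

ILS→EUR→JPY→ILS: 0.2692 × 157.2 × 0.02572 = 1.08843
ILS→JPY→EUR→ILS: 38.85 × 0.006359 × 3.75 = 0.92643
Maximum is ILS→EUR→JPY→ILS at 1.0884; arbitrage exists.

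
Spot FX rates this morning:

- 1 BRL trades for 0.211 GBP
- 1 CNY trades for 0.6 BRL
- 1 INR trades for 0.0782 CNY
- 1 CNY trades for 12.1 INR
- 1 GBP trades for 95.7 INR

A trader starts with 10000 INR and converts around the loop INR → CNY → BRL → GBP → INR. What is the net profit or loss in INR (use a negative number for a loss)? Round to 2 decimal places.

-525.59

10000 INR × 0.0782 = 782 CNY
782 CNY × 0.6 = 469.2 BRL
469.2 BRL × 0.211 = 99.0012 GBP
99.0012 GBP × 95.7 = 9474.41484 INR
Net change: 9474.41484 − 10000 = -525.58516 INR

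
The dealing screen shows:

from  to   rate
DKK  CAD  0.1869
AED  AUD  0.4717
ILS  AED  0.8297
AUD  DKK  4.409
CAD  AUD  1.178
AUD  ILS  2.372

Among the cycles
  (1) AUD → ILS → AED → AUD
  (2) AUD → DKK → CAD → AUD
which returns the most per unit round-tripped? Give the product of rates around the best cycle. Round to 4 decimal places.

0.9707

(1) 2.372 × 0.8297 × 0.4717 = 0.92833
(2) 4.409 × 0.1869 × 1.178 = 0.97072
Highest is cycle (2) at 0.9707 (≤1, no arbitrage).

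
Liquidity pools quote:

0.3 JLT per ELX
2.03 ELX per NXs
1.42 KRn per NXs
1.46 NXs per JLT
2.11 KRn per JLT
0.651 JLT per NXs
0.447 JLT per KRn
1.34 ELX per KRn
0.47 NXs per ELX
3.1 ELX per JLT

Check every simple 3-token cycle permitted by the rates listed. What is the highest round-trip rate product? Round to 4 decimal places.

0.9485

ELX→NXs→JLT→ELX: 0.47 × 0.651 × 3.1 = 0.94851
KRn→JLT→NXs→KRn: 0.447 × 1.46 × 1.42 = 0.92672
KRn→ELX→NXs→KRn: 1.34 × 0.47 × 1.42 = 0.89432
ELX→JLT→NXs→ELX: 0.3 × 1.46 × 2.03 = 0.88914
KRn→ELX→JLT→KRn: 1.34 × 0.3 × 2.11 = 0.84822
Maximum is ELX→NXs→JLT→ELX at 0.9485; no arbitrage — every cycle loses value.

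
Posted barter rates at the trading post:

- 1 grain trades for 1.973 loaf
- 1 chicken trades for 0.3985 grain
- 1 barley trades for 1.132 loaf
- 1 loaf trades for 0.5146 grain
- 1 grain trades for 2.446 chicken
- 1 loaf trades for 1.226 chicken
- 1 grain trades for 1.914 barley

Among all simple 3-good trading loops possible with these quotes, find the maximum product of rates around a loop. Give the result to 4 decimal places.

1.1150

grain→barley→loaf→grain: 1.914 × 1.132 × 0.5146 = 1.11496
grain→loaf→chicken→grain: 1.973 × 1.226 × 0.3985 = 0.96393
Maximum is grain→barley→loaf→grain at 1.1150; arbitrage exists.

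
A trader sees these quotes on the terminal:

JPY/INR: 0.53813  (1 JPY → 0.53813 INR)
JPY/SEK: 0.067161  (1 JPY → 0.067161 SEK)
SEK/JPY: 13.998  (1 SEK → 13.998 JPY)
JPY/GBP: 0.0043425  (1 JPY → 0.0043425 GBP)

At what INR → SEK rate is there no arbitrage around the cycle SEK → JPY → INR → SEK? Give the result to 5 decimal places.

Known legs of the cycle: 13.998 × 0.53813 = 7.53274374
For no arbitrage the full-cycle product must be 1, so the missing rate is 1 / 7.53274374 ≈ 0.1327538.

0.13275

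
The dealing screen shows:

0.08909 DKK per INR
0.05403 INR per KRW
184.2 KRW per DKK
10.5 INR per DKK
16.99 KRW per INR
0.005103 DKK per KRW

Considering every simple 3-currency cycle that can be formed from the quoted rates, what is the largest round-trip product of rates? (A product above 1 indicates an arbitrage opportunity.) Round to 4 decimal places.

INR→KRW→DKK→INR: 16.99 × 0.005103 × 10.5 = 0.91035
INR→DKK→KRW→INR: 0.08909 × 184.2 × 0.05403 = 0.88665
Maximum is INR→KRW→DKK→INR at 0.9103; no arbitrage — every cycle loses value.

0.9103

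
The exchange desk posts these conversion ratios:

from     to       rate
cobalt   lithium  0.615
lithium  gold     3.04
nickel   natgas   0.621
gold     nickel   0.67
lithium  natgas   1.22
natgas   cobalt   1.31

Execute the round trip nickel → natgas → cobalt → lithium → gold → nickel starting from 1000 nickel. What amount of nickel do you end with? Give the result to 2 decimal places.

1000 nickel × 0.621 = 621 natgas
621 natgas × 1.31 = 813.51 cobalt
813.51 cobalt × 0.615 = 500.30865 lithium
500.30865 lithium × 3.04 = 1520.938296 gold
1520.938296 gold × 0.67 = 1019.02865832 nickel

1019.03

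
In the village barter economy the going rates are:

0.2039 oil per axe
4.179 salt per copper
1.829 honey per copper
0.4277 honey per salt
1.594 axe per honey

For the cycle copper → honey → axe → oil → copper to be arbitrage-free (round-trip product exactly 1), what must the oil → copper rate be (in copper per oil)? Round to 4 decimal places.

1.6822

Known legs of the cycle: 1.829 × 1.594 × 0.2039 = 0.5944553614
For no arbitrage the full-cycle product must be 1, so the missing rate is 1 / 0.5944553614 ≈ 1.682212.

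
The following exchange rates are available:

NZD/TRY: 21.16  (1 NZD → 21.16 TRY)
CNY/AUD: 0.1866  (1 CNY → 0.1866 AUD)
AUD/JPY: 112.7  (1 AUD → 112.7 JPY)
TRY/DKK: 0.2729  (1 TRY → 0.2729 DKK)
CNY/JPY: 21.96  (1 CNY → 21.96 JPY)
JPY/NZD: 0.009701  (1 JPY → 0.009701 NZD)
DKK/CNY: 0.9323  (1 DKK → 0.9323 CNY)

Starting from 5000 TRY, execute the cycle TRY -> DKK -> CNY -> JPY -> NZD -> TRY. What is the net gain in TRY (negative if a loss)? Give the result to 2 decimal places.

734.48

5000 TRY × 0.2729 = 1364.5 DKK
1364.5 DKK × 0.9323 = 1272.12335 CNY
1272.12335 CNY × 21.96 = 27935.828766 JPY
27935.828766 JPY × 0.009701 = 271.005474858966 NZD
271.005474858966 NZD × 21.16 = 5734.47584801572056 TRY
Net change: 5734.47584801572056 − 5000 = 734.47584801572056 TRY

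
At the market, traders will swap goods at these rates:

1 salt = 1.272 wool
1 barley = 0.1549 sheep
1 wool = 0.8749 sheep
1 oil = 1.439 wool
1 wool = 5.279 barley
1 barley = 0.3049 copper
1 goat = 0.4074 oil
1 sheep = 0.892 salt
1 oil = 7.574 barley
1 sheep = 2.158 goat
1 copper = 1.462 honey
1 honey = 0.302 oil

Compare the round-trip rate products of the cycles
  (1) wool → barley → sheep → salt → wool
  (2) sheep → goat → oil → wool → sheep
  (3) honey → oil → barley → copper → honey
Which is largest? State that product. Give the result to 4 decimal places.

1.1069

(1) 5.279 × 0.1549 × 0.892 × 1.272 = 0.92780
(2) 2.158 × 0.4074 × 1.439 × 0.8749 = 1.10686
(3) 0.302 × 7.574 × 0.3049 × 1.462 = 1.01962
Highest is cycle (2) at 1.1069 (>1, arbitrage).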